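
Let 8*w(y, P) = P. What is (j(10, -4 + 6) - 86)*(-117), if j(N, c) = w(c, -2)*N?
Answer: 20709/2 ≈ 10355.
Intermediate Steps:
w(y, P) = P/8
j(N, c) = -N/4 (j(N, c) = ((⅛)*(-2))*N = -N/4)
(j(10, -4 + 6) - 86)*(-117) = (-¼*10 - 86)*(-117) = (-5/2 - 86)*(-117) = -177/2*(-117) = 20709/2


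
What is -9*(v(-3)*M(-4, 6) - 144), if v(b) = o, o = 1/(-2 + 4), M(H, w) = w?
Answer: 1269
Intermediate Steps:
o = ½ (o = 1/2 = ½ ≈ 0.50000)
v(b) = ½
-9*(v(-3)*M(-4, 6) - 144) = -9*((½)*6 - 144) = -9*(3 - 144) = -9*(-141) = 1269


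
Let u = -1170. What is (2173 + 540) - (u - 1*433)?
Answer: 4316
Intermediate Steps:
(2173 + 540) - (u - 1*433) = (2173 + 540) - (-1170 - 1*433) = 2713 - (-1170 - 433) = 2713 - 1*(-1603) = 2713 + 1603 = 4316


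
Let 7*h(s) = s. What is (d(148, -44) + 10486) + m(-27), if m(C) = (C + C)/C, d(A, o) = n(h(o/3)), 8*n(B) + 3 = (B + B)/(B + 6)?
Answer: 3439897/328 ≈ 10487.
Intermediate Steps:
h(s) = s/7
n(B) = -3/8 + B/(4*(6 + B)) (n(B) = -3/8 + ((B + B)/(B + 6))/8 = -3/8 + ((2*B)/(6 + B))/8 = -3/8 + (2*B/(6 + B))/8 = -3/8 + B/(4*(6 + B)))
d(A, o) = (-18 - o/21)/(8*(6 + o/21)) (d(A, o) = (-18 - o/3/7)/(8*(6 + (o/3)/7)) = (-18 - o/21)/(8*(6 + o/21)))
m(C) = 2 (m(C) = (2*C)/C = 2)
(d(148, -44) + 10486) + m(-27) = ((-378 - 1*(-44))/(8*(126 - 44)) + 10486) + 2 = ((1/8)*(-378 + 44)/82 + 10486) + 2 = ((1/8)*(1/82)*(-334) + 10486) + 2 = (-167/328 + 10486) + 2 = 3439241/328 + 2 = 3439897/328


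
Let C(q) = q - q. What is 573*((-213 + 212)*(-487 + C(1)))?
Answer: 279051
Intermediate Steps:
C(q) = 0
573*((-213 + 212)*(-487 + C(1))) = 573*((-213 + 212)*(-487 + 0)) = 573*(-1*(-487)) = 573*487 = 279051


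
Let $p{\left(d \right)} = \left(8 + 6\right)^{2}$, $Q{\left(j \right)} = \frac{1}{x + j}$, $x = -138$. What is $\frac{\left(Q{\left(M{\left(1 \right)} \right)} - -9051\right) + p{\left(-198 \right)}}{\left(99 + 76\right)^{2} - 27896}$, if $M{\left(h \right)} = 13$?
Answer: $\frac{1155874}{341125} \approx 3.3884$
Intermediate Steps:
$Q{\left(j \right)} = \frac{1}{-138 + j}$
$p{\left(d \right)} = 196$ ($p{\left(d \right)} = 14^{2} = 196$)
$\frac{\left(Q{\left(M{\left(1 \right)} \right)} - -9051\right) + p{\left(-198 \right)}}{\left(99 + 76\right)^{2} - 27896} = \frac{\left(\frac{1}{-138 + 13} - -9051\right) + 196}{\left(99 + 76\right)^{2} - 27896} = \frac{\left(\frac{1}{-125} + 9051\right) + 196}{175^{2} - 27896} = \frac{\left(- \frac{1}{125} + 9051\right) + 196}{30625 - 27896} = \frac{\frac{1131374}{125} + 196}{2729} = \frac{1155874}{125} \cdot \frac{1}{2729} = \frac{1155874}{341125}$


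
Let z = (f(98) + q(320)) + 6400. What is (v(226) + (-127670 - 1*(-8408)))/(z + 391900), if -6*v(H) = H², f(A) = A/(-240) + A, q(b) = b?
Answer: -15332960/47846111 ≈ -0.32046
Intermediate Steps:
f(A) = 239*A/240 (f(A) = -A/240 + A = 239*A/240)
z = 818111/120 (z = ((239/240)*98 + 320) + 6400 = (11711/120 + 320) + 6400 = 50111/120 + 6400 = 818111/120 ≈ 6817.6)
v(H) = -H²/6
(v(226) + (-127670 - 1*(-8408)))/(z + 391900) = (-⅙*226² + (-127670 - 1*(-8408)))/(818111/120 + 391900) = (-⅙*51076 + (-127670 + 8408))/(47846111/120) = (-25538/3 - 119262)*(120/47846111) = -383324/3*120/47846111 = -15332960/47846111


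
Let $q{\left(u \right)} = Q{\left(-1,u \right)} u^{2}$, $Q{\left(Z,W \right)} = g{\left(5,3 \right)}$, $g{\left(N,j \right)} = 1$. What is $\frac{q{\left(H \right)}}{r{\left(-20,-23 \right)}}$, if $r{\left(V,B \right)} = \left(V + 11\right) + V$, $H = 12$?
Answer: $- \frac{144}{29} \approx -4.9655$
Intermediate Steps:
$Q{\left(Z,W \right)} = 1$
$r{\left(V,B \right)} = 11 + 2 V$ ($r{\left(V,B \right)} = \left(11 + V\right) + V = 11 + 2 V$)
$q{\left(u \right)} = u^{2}$ ($q{\left(u \right)} = 1 u^{2} = u^{2}$)
$\frac{q{\left(H \right)}}{r{\left(-20,-23 \right)}} = \frac{12^{2}}{11 + 2 \left(-20\right)} = \frac{144}{11 - 40} = \frac{144}{-29} = 144 \left(- \frac{1}{29}\right) = - \frac{144}{29}$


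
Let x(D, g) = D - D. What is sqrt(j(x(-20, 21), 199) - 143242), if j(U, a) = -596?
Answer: 3*I*sqrt(15982) ≈ 379.26*I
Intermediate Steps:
x(D, g) = 0
sqrt(j(x(-20, 21), 199) - 143242) = sqrt(-596 - 143242) = sqrt(-143838) = 3*I*sqrt(15982)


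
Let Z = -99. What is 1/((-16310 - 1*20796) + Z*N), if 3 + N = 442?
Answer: -1/80567 ≈ -1.2412e-5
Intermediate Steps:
N = 439 (N = -3 + 442 = 439)
1/((-16310 - 1*20796) + Z*N) = 1/((-16310 - 1*20796) - 99*439) = 1/((-16310 - 20796) - 43461) = 1/(-37106 - 43461) = 1/(-80567) = -1/80567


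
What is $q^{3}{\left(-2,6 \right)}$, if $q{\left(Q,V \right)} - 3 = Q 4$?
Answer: $-125$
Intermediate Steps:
$q{\left(Q,V \right)} = 3 + 4 Q$ ($q{\left(Q,V \right)} = 3 + Q 4 = 3 + 4 Q$)
$q^{3}{\left(-2,6 \right)} = \left(3 + 4 \left(-2\right)\right)^{3} = \left(3 - 8\right)^{3} = \left(-5\right)^{3} = -125$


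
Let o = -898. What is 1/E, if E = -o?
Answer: 1/898 ≈ 0.0011136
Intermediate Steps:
E = 898 (E = -1*(-898) = 898)
1/E = 1/898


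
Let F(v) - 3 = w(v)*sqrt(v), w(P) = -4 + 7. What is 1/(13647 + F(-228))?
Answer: 2275/31054092 - I*sqrt(57)/31054092 ≈ 7.3259e-5 - 2.4312e-7*I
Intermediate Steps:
w(P) = 3
F(v) = 3 + 3*sqrt(v)
1/(13647 + F(-228)) = 1/(13647 + (3 + 3*sqrt(-228))) = 1/(13647 + (3 + 3*(2*I*sqrt(57)))) = 1/(13647 + (3 + 6*I*sqrt(57))) = 1/(13650 + 6*I*sqrt(57))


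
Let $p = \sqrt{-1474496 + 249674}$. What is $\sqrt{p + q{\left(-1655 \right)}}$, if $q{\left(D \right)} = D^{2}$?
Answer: $\sqrt{2739025 + i \sqrt{1224822}} \approx 1655.0 + 0.334 i$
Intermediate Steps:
$p = i \sqrt{1224822}$ ($p = \sqrt{-1224822} = i \sqrt{1224822} \approx 1106.7 i$)
$\sqrt{p + q{\left(-1655 \right)}} = \sqrt{i \sqrt{1224822} + \left(-1655\right)^{2}} = \sqrt{i \sqrt{1224822} + 2739025} = \sqrt{2739025 + i \sqrt{1224822}}$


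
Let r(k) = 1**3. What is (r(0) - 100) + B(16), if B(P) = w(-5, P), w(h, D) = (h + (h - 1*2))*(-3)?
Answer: -63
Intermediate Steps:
w(h, D) = 6 - 6*h (w(h, D) = (h + (h - 2))*(-3) = (h + (-2 + h))*(-3) = (-2 + 2*h)*(-3) = 6 - 6*h)
r(k) = 1
B(P) = 36 (B(P) = 6 - 6*(-5) = 6 + 30 = 36)
(r(0) - 100) + B(16) = (1 - 100) + 36 = -99 + 36 = -63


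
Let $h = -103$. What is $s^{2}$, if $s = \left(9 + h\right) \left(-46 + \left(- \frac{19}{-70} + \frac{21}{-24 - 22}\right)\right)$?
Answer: $\frac{12213808770276}{648025} \approx 1.8848 \cdot 10^{7}$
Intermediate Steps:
$s = \frac{3494826}{805}$ ($s = \left(9 - 103\right) \left(-46 + \left(- \frac{19}{-70} + \frac{21}{-24 - 22}\right)\right) = - 94 \left(-46 + \left(\left(-19\right) \left(- \frac{1}{70}\right) + \frac{21}{-46}\right)\right) = - 94 \left(-46 + \left(\frac{19}{70} + 21 \left(- \frac{1}{46}\right)\right)\right) = - 94 \left(-46 + \left(\frac{19}{70} - \frac{21}{46}\right)\right) = - 94 \left(-46 - \frac{149}{805}\right) = \left(-94\right) \left(- \frac{37179}{805}\right) = \frac{3494826}{805} \approx 4341.4$)
$s^{2} = \left(\frac{3494826}{805}\right)^{2} = \frac{12213808770276}{648025}$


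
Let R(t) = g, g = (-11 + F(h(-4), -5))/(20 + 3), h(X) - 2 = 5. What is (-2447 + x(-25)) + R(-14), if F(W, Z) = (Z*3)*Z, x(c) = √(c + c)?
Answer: -56217/23 + 5*I*√2 ≈ -2444.2 + 7.0711*I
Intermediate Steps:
h(X) = 7 (h(X) = 2 + 5 = 7)
x(c) = √2*√c (x(c) = √(2*c) = √2*√c)
F(W, Z) = 3*Z² (F(W, Z) = (3*Z)*Z = 3*Z²)
g = 64/23 (g = (-11 + 3*(-5)²)/(20 + 3) = (-11 + 3*25)/23 = (-11 + 75)*(1/23) = 64*(1/23) = 64/23 ≈ 2.7826)
R(t) = 64/23
(-2447 + x(-25)) + R(-14) = (-2447 + √2*√(-25)) + 64/23 = (-2447 + √2*(5*I)) + 64/23 = (-2447 + 5*I*√2) + 64/23 = -56217/23 + 5*I*√2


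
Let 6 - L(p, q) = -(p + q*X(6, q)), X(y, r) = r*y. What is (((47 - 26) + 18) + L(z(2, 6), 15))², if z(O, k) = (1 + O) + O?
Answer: 1960000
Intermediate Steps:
z(O, k) = 1 + 2*O
L(p, q) = 6 + p + 6*q² (L(p, q) = 6 - (-1)*(p + q*(q*6)) = 6 - (-1)*(p + q*(6*q)) = 6 - (-1)*(p + 6*q²) = 6 - (-p - 6*q²) = 6 + (p + 6*q²) = 6 + p + 6*q²)
(((47 - 26) + 18) + L(z(2, 6), 15))² = (((47 - 26) + 18) + (6 + (1 + 2*2) + 6*15²))² = ((21 + 18) + (6 + (1 + 4) + 6*225))² = (39 + (6 + 5 + 1350))² = (39 + 1361)² = 1400² = 1960000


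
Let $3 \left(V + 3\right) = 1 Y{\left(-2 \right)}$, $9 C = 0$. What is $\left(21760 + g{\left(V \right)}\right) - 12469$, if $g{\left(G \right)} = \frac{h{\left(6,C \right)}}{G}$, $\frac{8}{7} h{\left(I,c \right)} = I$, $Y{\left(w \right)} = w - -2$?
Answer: $\frac{37157}{4} \approx 9289.3$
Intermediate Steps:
$C = 0$ ($C = \frac{1}{9} \cdot 0 = 0$)
$Y{\left(w \right)} = 2 + w$ ($Y{\left(w \right)} = w + 2 = 2 + w$)
$h{\left(I,c \right)} = \frac{7 I}{8}$
$V = -3$ ($V = -3 + \frac{1 \left(2 - 2\right)}{3} = -3 + \frac{1 \cdot 0}{3} = -3 + \frac{1}{3} \cdot 0 = -3 + 0 = -3$)
$g{\left(G \right)} = \frac{21}{4 G}$ ($g{\left(G \right)} = \frac{\frac{7}{8} \cdot 6}{G} = \frac{21}{4 G}$)
$\left(21760 + g{\left(V \right)}\right) - 12469 = \left(21760 + \frac{21}{4 \left(-3\right)}\right) - 12469 = \left(21760 + \frac{21}{4} \left(- \frac{1}{3}\right)\right) - 12469 = \left(21760 - \frac{7}{4}\right) - 12469 = \frac{87033}{4} - 12469 = \frac{37157}{4}$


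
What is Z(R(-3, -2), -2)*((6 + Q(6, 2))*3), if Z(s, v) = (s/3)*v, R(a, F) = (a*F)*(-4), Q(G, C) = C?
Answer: 384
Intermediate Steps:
R(a, F) = -4*F*a (R(a, F) = (F*a)*(-4) = -4*F*a)
Z(s, v) = s*v/3 (Z(s, v) = (s/3)*v = s*v/3)
Z(R(-3, -2), -2)*((6 + Q(6, 2))*3) = ((⅓)*(-4*(-2)*(-3))*(-2))*((6 + 2)*3) = ((⅓)*(-24)*(-2))*(8*3) = 16*24 = 384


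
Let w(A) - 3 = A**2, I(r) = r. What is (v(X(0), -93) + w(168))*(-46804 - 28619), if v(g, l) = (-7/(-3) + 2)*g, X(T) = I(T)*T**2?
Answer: -2128965021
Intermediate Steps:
X(T) = T**3 (X(T) = T*T**2 = T**3)
v(g, l) = 13*g/3 (v(g, l) = (-7*(-1/3) + 2)*g = (7/3 + 2)*g = 13*g/3)
w(A) = 3 + A**2
(v(X(0), -93) + w(168))*(-46804 - 28619) = ((13/3)*0**3 + (3 + 168**2))*(-46804 - 28619) = ((13/3)*0 + (3 + 28224))*(-75423) = (0 + 28227)*(-75423) = 28227*(-75423) = -2128965021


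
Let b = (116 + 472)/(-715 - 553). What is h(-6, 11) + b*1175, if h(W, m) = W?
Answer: -174627/317 ≈ -550.87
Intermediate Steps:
b = -147/317 (b = 588/(-1268) = 588*(-1/1268) = -147/317 ≈ -0.46372)
h(-6, 11) + b*1175 = -6 - 147/317*1175 = -6 - 172725/317 = -174627/317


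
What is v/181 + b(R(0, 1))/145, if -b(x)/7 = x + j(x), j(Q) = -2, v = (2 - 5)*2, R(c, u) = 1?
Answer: 397/26245 ≈ 0.015127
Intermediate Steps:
v = -6 (v = -3*2 = -6)
b(x) = 14 - 7*x (b(x) = -7*(x - 2) = -7*(-2 + x) = 14 - 7*x)
v/181 + b(R(0, 1))/145 = -6/181 + (14 - 7*1)/145 = -6*1/181 + (14 - 7)*(1/145) = -6/181 + 7*(1/145) = -6/181 + 7/145 = 397/26245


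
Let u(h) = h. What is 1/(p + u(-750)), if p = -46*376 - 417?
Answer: -1/18463 ≈ -5.4162e-5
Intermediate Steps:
p = -17713 (p = -17296 - 417 = -17713)
1/(p + u(-750)) = 1/(-17713 - 750) = 1/(-18463) = -1/18463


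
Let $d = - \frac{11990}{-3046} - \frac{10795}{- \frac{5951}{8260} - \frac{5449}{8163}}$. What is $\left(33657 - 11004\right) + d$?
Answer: $\frac{4337895219517342}{142532624819} \approx 30434.0$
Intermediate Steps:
$d = \frac{1109103669492535}{142532624819}$ ($d = \left(-11990\right) \left(- \frac{1}{3046}\right) - \frac{10795}{\left(-5951\right) \frac{1}{8260} - \frac{5449}{8163}} = \frac{5995}{1523} - \frac{10795}{- \frac{5951}{8260} - \frac{5449}{8163}} = \frac{5995}{1523} - \frac{10795}{- \frac{93586753}{67426380}} = \frac{5995}{1523} - - \frac{727867772100}{93586753} = \frac{5995}{1523} + \frac{727867772100}{93586753} = \frac{1109103669492535}{142532624819} \approx 7781.4$)
$\left(33657 - 11004\right) + d = \left(33657 - 11004\right) + \frac{1109103669492535}{142532624819} = 22653 + \frac{1109103669492535}{142532624819} = \frac{4337895219517342}{142532624819}$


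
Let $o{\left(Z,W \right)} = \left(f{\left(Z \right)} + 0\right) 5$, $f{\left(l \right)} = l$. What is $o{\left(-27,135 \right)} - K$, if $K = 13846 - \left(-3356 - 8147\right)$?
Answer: $-25484$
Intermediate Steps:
$o{\left(Z,W \right)} = 5 Z$ ($o{\left(Z,W \right)} = \left(Z + 0\right) 5 = Z 5 = 5 Z$)
$K = 25349$ ($K = 13846 - \left(-3356 - 8147\right) = 13846 - -11503 = 13846 + 11503 = 25349$)
$o{\left(-27,135 \right)} - K = 5 \left(-27\right) - 25349 = -135 - 25349 = -25484$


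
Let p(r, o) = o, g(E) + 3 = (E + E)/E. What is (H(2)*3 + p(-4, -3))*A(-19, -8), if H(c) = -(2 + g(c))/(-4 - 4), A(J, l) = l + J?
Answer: 567/8 ≈ 70.875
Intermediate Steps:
g(E) = -1 (g(E) = -3 + (E + E)/E = -3 + (2*E)/E = -3 + 2 = -1)
A(J, l) = J + l
H(c) = ⅛ (H(c) = -(2 - 1)/(-4 - 4) = -1/(-8) = -(-1)/8 = -1*(-⅛) = ⅛)
(H(2)*3 + p(-4, -3))*A(-19, -8) = ((⅛)*3 - 3)*(-19 - 8) = (3/8 - 3)*(-27) = -21/8*(-27) = 567/8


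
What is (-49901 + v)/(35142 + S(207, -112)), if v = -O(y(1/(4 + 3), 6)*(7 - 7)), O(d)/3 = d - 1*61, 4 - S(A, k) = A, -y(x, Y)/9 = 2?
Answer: -49718/34939 ≈ -1.4230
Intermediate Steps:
y(x, Y) = -18 (y(x, Y) = -9*2 = -18)
S(A, k) = 4 - A
O(d) = -183 + 3*d (O(d) = 3*(d - 1*61) = 3*(d - 61) = 3*(-61 + d) = -183 + 3*d)
v = 183 (v = -(-183 + 3*(-18*(7 - 7))) = -(-183 + 3*(-18*0)) = -(-183 + 3*0) = -(-183 + 0) = -1*(-183) = 183)
(-49901 + v)/(35142 + S(207, -112)) = (-49901 + 183)/(35142 + (4 - 1*207)) = -49718/(35142 + (4 - 207)) = -49718/(35142 - 203) = -49718/34939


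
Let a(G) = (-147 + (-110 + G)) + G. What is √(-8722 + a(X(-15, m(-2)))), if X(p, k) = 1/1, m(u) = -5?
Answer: I*√8977 ≈ 94.747*I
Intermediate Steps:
X(p, k) = 1
a(G) = -257 + 2*G (a(G) = (-257 + G) + G = -257 + 2*G)
√(-8722 + a(X(-15, m(-2)))) = √(-8722 + (-257 + 2*1)) = √(-8722 + (-257 + 2)) = √(-8722 - 255) = √(-8977) = I*√8977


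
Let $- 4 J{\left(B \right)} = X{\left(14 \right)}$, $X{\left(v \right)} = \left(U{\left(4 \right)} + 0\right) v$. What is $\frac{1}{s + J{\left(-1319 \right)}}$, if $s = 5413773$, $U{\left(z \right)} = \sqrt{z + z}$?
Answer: $\frac{5413773}{29308938095431} + \frac{7 \sqrt{2}}{29308938095431} \approx 1.8471 \cdot 10^{-7}$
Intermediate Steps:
$U{\left(z \right)} = \sqrt{2} \sqrt{z}$ ($U{\left(z \right)} = \sqrt{2 z} = \sqrt{2} \sqrt{z}$)
$X{\left(v \right)} = 2 v \sqrt{2}$ ($X{\left(v \right)} = \left(\sqrt{2} \sqrt{4} + 0\right) v = \left(\sqrt{2} \cdot 2 + 0\right) v = \left(2 \sqrt{2} + 0\right) v = 2 \sqrt{2} v = 2 v \sqrt{2}$)
$J{\left(B \right)} = - 7 \sqrt{2}$ ($J{\left(B \right)} = - \frac{2 \cdot 14 \sqrt{2}}{4} = - \frac{28 \sqrt{2}}{4} = - 7 \sqrt{2}$)
$\frac{1}{s + J{\left(-1319 \right)}} = \frac{1}{5413773 - 7 \sqrt{2}}$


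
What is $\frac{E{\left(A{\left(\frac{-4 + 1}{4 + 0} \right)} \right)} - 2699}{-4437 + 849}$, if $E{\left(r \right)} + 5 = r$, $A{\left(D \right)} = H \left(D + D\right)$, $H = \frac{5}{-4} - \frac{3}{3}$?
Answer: $\frac{21605}{28704} \approx 0.75268$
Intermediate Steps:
$H = - \frac{9}{4}$ ($H = 5 \left(- \frac{1}{4}\right) - 1 = - \frac{5}{4} - 1 = - \frac{9}{4} \approx -2.25$)
$A{\left(D \right)} = - \frac{9 D}{2}$ ($A{\left(D \right)} = - \frac{9 \left(D + D\right)}{4} = - \frac{9 \cdot 2 D}{4} = - \frac{9 D}{2}$)
$E{\left(r \right)} = -5 + r$
$\frac{E{\left(A{\left(\frac{-4 + 1}{4 + 0} \right)} \right)} - 2699}{-4437 + 849} = \frac{\left(-5 - \frac{9 \frac{-4 + 1}{4 + 0}}{2}\right) - 2699}{-4437 + 849} = \frac{\left(-5 - \frac{9 \left(- \frac{3}{4}\right)}{2}\right) - 2699}{-3588} = \left(\left(-5 - \frac{9 \left(\left(-3\right) \frac{1}{4}\right)}{2}\right) - 2699\right) \left(- \frac{1}{3588}\right) = \left(\left(-5 - - \frac{27}{8}\right) - 2699\right) \left(- \frac{1}{3588}\right) = \left(\left(-5 + \frac{27}{8}\right) - 2699\right) \left(- \frac{1}{3588}\right) = \left(- \frac{13}{8} - 2699\right) \left(- \frac{1}{3588}\right) = \left(- \frac{21605}{8}\right) \left(- \frac{1}{3588}\right) = \frac{21605}{28704}$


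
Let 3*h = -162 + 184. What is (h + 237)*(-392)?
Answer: -287336/3 ≈ -95779.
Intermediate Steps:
h = 22/3 (h = (-162 + 184)/3 = (⅓)*22 = 22/3 ≈ 7.3333)
(h + 237)*(-392) = (22/3 + 237)*(-392) = (733/3)*(-392) = -287336/3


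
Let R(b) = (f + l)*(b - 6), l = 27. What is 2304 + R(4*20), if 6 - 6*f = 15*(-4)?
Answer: 5116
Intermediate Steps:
f = 11 (f = 1 - 5*(-4)/2 = 1 - 1/6*(-60) = 1 + 10 = 11)
R(b) = -228 + 38*b (R(b) = (11 + 27)*(b - 6) = 38*(-6 + b) = -228 + 38*b)
2304 + R(4*20) = 2304 + (-228 + 38*(4*20)) = 2304 + (-228 + 38*80) = 2304 + (-228 + 3040) = 2304 + 2812 = 5116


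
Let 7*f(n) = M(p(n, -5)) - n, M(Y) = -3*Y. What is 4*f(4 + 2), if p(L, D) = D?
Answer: 36/7 ≈ 5.1429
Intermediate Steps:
f(n) = 15/7 - n/7 (f(n) = (-3*(-5) - n)/7 = (15 - n)/7 = 15/7 - n/7)
4*f(4 + 2) = 4*(15/7 - (4 + 2)/7) = 4*(15/7 - ⅐*6) = 4*(15/7 - 6/7) = 4*(9/7) = 36/7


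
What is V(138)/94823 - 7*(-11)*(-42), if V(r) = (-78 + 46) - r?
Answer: -306657752/94823 ≈ -3234.0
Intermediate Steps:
V(r) = -32 - r
V(138)/94823 - 7*(-11)*(-42) = (-32 - 1*138)/94823 - 7*(-11)*(-42) = (-32 - 138)*(1/94823) - (-77)*(-42) = -170*1/94823 - 1*3234 = -170/94823 - 3234 = -306657752/94823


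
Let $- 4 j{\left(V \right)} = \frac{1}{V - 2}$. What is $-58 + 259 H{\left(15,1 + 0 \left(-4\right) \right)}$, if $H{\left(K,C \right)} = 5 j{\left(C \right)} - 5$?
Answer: $- \frac{4117}{4} \approx -1029.3$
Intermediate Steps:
$j{\left(V \right)} = - \frac{1}{4 \left(-2 + V\right)}$ ($j{\left(V \right)} = - \frac{1}{4 \left(V - 2\right)} = - \frac{1}{4 \left(-2 + V\right)}$)
$H{\left(K,C \right)} = -5 - \frac{5}{-8 + 4 C}$ ($H{\left(K,C \right)} = 5 \left(- \frac{1}{-8 + 4 C}\right) - 5 = - \frac{5}{-8 + 4 C} - 5 = -5 - \frac{5}{-8 + 4 C}$)
$-58 + 259 H{\left(15,1 + 0 \left(-4\right) \right)} = -58 + 259 \frac{5 \left(7 - 4 \left(1 + 0 \left(-4\right)\right)\right)}{4 \left(-2 + \left(1 + 0 \left(-4\right)\right)\right)} = -58 + 259 \frac{5 \left(7 - 4 \left(1 + 0\right)\right)}{4 \left(-2 + \left(1 + 0\right)\right)} = -58 + 259 \frac{5 \left(7 - 4\right)}{4 \left(-2 + 1\right)} = -58 + 259 \frac{5 \left(7 - 4\right)}{4 \left(-1\right)} = -58 + 259 \cdot \frac{5}{4} \left(-1\right) 3 = -58 + 259 \left(- \frac{15}{4}\right) = -58 - \frac{3885}{4} = - \frac{4117}{4}$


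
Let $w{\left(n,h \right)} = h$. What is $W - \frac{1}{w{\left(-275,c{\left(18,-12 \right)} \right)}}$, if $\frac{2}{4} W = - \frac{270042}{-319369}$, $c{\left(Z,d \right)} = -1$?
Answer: $\frac{859453}{319369} \approx 2.6911$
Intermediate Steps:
$W = \frac{540084}{319369}$ ($W = 2 \left(- \frac{270042}{-319369}\right) = 2 \left(\left(-270042\right) \left(- \frac{1}{319369}\right)\right) = 2 \cdot \frac{270042}{319369} = \frac{540084}{319369} \approx 1.6911$)
$W - \frac{1}{w{\left(-275,c{\left(18,-12 \right)} \right)}} = \frac{540084}{319369} - \frac{1}{-1} = \frac{540084}{319369} - -1 = \frac{540084}{319369} + 1 = \frac{859453}{319369}$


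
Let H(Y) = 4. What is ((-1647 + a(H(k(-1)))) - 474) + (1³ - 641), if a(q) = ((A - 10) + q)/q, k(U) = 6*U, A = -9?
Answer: -11059/4 ≈ -2764.8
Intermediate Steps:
a(q) = (-19 + q)/q (a(q) = ((-9 - 10) + q)/q = (-19 + q)/q)
((-1647 + a(H(k(-1)))) - 474) + (1³ - 641) = ((-1647 + (-19 + 4)/4) - 474) + (1³ - 641) = ((-1647 + (¼)*(-15)) - 474) + (1 - 641) = ((-1647 - 15/4) - 474) - 640 = (-6603/4 - 474) - 640 = -8499/4 - 640 = -11059/4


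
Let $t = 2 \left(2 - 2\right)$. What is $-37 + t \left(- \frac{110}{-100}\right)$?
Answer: $-37$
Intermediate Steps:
$t = 0$ ($t = 2 \cdot 0 = 0$)
$-37 + t \left(- \frac{110}{-100}\right) = -37 + 0 \left(- \frac{110}{-100}\right) = -37 + 0 \left(\left(-110\right) \left(- \frac{1}{100}\right)\right) = -37 + 0 \cdot \frac{11}{10} = -37 + 0 = -37$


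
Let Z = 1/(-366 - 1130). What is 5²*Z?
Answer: -25/1496 ≈ -0.016711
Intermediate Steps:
Z = -1/1496 (Z = 1/(-1496) = -1/1496 ≈ -0.00066845)
5²*Z = 5²*(-1/1496) = 25*(-1/1496) = -25/1496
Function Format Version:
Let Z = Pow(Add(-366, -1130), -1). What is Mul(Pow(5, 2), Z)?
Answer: Rational(-25, 1496) ≈ -0.016711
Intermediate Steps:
Z = Rational(-1, 1496) (Z = Pow(-1496, -1) = Rational(-1, 1496) ≈ -0.00066845)
Mul(Pow(5, 2), Z) = Mul(Pow(5, 2), Rational(-1, 1496)) = Mul(25, Rational(-1, 1496)) = Rational(-25, 1496)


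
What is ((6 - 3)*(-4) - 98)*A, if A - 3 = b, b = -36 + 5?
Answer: 3080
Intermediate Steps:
b = -31
A = -28 (A = 3 - 31 = -28)
((6 - 3)*(-4) - 98)*A = ((6 - 3)*(-4) - 98)*(-28) = (3*(-4) - 98)*(-28) = (-12 - 98)*(-28) = -110*(-28) = 3080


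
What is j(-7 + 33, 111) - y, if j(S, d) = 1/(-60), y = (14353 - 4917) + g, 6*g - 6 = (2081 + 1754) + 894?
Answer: -613511/60 ≈ -10225.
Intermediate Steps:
g = 4735/6 (g = 1 + ((2081 + 1754) + 894)/6 = 1 + (3835 + 894)/6 = 1 + (⅙)*4729 = 1 + 4729/6 = 4735/6 ≈ 789.17)
y = 61351/6 (y = (14353 - 4917) + 4735/6 = 9436 + 4735/6 = 61351/6 ≈ 10225.)
j(S, d) = -1/60
j(-7 + 33, 111) - y = -1/60 - 1*61351/6 = -1/60 - 61351/6 = -613511/60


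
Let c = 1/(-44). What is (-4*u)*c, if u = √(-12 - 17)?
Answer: I*√29/11 ≈ 0.48956*I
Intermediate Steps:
c = -1/44 ≈ -0.022727
u = I*√29 (u = √(-29) = I*√29 ≈ 5.3852*I)
(-4*u)*c = -4*I*√29*(-1/44) = I*√29/11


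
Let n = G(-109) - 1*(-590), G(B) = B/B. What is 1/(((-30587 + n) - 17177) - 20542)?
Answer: -1/67715 ≈ -1.4768e-5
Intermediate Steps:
G(B) = 1
n = 591 (n = 1 - 1*(-590) = 1 + 590 = 591)
1/(((-30587 + n) - 17177) - 20542) = 1/(((-30587 + 591) - 17177) - 20542) = 1/((-29996 - 17177) - 20542) = 1/(-47173 - 20542) = 1/(-67715) = -1/67715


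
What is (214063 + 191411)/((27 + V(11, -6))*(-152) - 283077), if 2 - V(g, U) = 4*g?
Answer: -135158/93599 ≈ -1.4440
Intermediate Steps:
V(g, U) = 2 - 4*g
(214063 + 191411)/((27 + V(11, -6))*(-152) - 283077) = (214063 + 191411)/((27 + (2 - 4*11))*(-152) - 283077) = 405474/((27 + (2 - 44))*(-152) - 283077) = 405474/((27 - 42)*(-152) - 283077) = 405474/(-15*(-152) - 283077) = 405474/(2280 - 283077) = 405474/(-280797) = 405474*(-1/280797) = -135158/93599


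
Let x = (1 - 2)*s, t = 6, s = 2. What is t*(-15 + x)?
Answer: -102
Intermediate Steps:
x = -2 (x = (1 - 2)*2 = -1*2 = -2)
t*(-15 + x) = 6*(-15 - 2) = 6*(-17) = -102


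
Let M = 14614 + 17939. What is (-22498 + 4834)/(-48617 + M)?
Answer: 276/251 ≈ 1.0996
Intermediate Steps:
M = 32553
(-22498 + 4834)/(-48617 + M) = (-22498 + 4834)/(-48617 + 32553) = -17664/(-16064) = -17664*(-1/16064) = 276/251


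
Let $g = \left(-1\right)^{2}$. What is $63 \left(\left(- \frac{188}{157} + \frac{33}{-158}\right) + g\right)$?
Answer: $- \frac{634977}{24806} \approx -25.598$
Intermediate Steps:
$g = 1$
$63 \left(\left(- \frac{188}{157} + \frac{33}{-158}\right) + g\right) = 63 \left(\left(- \frac{188}{157} + \frac{33}{-158}\right) + 1\right) = 63 \left(\left(\left(-188\right) \frac{1}{157} + 33 \left(- \frac{1}{158}\right)\right) + 1\right) = 63 \left(\left(- \frac{188}{157} - \frac{33}{158}\right) + 1\right) = 63 \left(- \frac{34885}{24806} + 1\right) = 63 \left(- \frac{10079}{24806}\right) = - \frac{634977}{24806}$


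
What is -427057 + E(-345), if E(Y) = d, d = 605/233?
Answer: -99503676/233 ≈ -4.2705e+5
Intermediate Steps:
d = 605/233 (d = 605*(1/233) = 605/233 ≈ 2.5966)
E(Y) = 605/233
-427057 + E(-345) = -427057 + 605/233 = -99503676/233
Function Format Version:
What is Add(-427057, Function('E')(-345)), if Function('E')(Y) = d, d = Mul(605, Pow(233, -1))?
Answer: Rational(-99503676, 233) ≈ -4.2705e+5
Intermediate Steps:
d = Rational(605, 233) (d = Mul(605, Rational(1, 233)) = Rational(605, 233) ≈ 2.5966)
Function('E')(Y) = Rational(605, 233)
Add(-427057, Function('E')(-345)) = Add(-427057, Rational(605, 233)) = Rational(-99503676, 233)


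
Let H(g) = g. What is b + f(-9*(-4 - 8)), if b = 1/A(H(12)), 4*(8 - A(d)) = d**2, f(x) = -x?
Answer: -3025/28 ≈ -108.04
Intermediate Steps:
A(d) = 8 - d**2/4
b = -1/28 (b = 1/(8 - 1/4*12**2) = 1/(8 - 1/4*144) = 1/(8 - 36) = 1/(-28) = -1/28 ≈ -0.035714)
b + f(-9*(-4 - 8)) = -1/28 - (-9)*(-4 - 8) = -1/28 - (-9)*(-12) = -1/28 - 1*108 = -1/28 - 108 = -3025/28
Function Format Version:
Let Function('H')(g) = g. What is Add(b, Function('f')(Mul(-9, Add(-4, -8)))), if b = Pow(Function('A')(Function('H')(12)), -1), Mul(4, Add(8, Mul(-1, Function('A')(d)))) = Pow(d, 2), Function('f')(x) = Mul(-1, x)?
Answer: Rational(-3025, 28) ≈ -108.04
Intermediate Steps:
Function('A')(d) = Add(8, Mul(Rational(-1, 4), Pow(d, 2)))
b = Rational(-1, 28) (b = Pow(Add(8, Mul(Rational(-1, 4), Pow(12, 2))), -1) = Pow(Add(8, Mul(Rational(-1, 4), 144)), -1) = Pow(Add(8, -36), -1) = Pow(-28, -1) = Rational(-1, 28) ≈ -0.035714)
Add(b, Function('f')(Mul(-9, Add(-4, -8)))) = Add(Rational(-1, 28), Mul(-1, Mul(-9, Add(-4, -8)))) = Add(Rational(-1, 28), Mul(-1, Mul(-9, -12))) = Add(Rational(-1, 28), Mul(-1, 108)) = Add(Rational(-1, 28), -108) = Rational(-3025, 28)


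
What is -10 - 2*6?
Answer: -22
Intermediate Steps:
-10 - 2*6 = -10 - 12 = -22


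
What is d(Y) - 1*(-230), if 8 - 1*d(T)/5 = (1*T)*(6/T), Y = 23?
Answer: 240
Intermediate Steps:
d(T) = 10 (d(T) = 40 - 5*1*T*6/T = 40 - 5*T*6/T = 40 - 5*6 = 40 - 30 = 10)
d(Y) - 1*(-230) = 10 - 1*(-230) = 10 + 230 = 240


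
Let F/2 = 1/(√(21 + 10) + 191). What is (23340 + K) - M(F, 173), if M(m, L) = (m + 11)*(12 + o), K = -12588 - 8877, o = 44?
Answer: 22934579/18225 + 56*√31/18225 ≈ 1258.4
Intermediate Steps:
F = 2/(191 + √31) (F = 2/(√(21 + 10) + 191) = 2/(√31 + 191) = 2/(191 + √31) ≈ 0.010175)
K = -21465
M(m, L) = 616 + 56*m (M(m, L) = (m + 11)*(12 + 44) = (11 + m)*56 = 616 + 56*m)
(23340 + K) - M(F, 173) = (23340 - 21465) - (616 + 56*(191/18225 - √31/18225)) = 1875 - (616 + (10696/18225 - 56*√31/18225)) = 1875 - (11237296/18225 - 56*√31/18225) = 1875 + (-11237296/18225 + 56*√31/18225) = 22934579/18225 + 56*√31/18225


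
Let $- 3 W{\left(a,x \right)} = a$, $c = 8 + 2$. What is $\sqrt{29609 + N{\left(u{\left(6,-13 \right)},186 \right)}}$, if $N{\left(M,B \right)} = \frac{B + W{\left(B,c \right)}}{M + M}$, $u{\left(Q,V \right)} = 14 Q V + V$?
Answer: $\frac{\sqrt{36153260715}}{1105} \approx 172.07$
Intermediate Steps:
$c = 10$
$W{\left(a,x \right)} = - \frac{a}{3}$
$u{\left(Q,V \right)} = V + 14 Q V$ ($u{\left(Q,V \right)} = 14 Q V + V = V + 14 Q V$)
$N{\left(M,B \right)} = \frac{B}{3 M}$ ($N{\left(M,B \right)} = \frac{B - \frac{B}{3}}{M + M} = \frac{\frac{2}{3} B}{2 M} = \frac{2 B}{3} \frac{1}{2 M} = \frac{B}{3 M}$)
$\sqrt{29609 + N{\left(u{\left(6,-13 \right)},186 \right)}} = \sqrt{29609 + \frac{1}{3} \cdot 186 \frac{1}{\left(-13\right) \left(1 + 14 \cdot 6\right)}} = \sqrt{29609 + \frac{1}{3} \cdot 186 \frac{1}{\left(-13\right) \left(1 + 84\right)}} = \sqrt{29609 + \frac{1}{3} \cdot 186 \frac{1}{\left(-13\right) 85}} = \sqrt{29609 + \frac{1}{3} \cdot 186 \frac{1}{-1105}} = \sqrt{29609 + \frac{1}{3} \cdot 186 \left(- \frac{1}{1105}\right)} = \sqrt{29609 - \frac{62}{1105}} = \sqrt{\frac{32717883}{1105}} = \frac{\sqrt{36153260715}}{1105}$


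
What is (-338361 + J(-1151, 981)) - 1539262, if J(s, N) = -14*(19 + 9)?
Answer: -1878015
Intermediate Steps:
J(s, N) = -392 (J(s, N) = -14*28 = -392)
(-338361 + J(-1151, 981)) - 1539262 = (-338361 - 392) - 1539262 = -338753 - 1539262 = -1878015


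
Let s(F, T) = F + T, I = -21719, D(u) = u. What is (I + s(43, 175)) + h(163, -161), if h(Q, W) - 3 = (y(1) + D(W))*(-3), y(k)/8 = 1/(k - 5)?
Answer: -21009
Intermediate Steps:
y(k) = 8/(-5 + k) (y(k) = 8/(k - 5) = 8/(-5 + k))
h(Q, W) = 9 - 3*W (h(Q, W) = 3 + (8/(-5 + 1) + W)*(-3) = 3 + (8/(-4) + W)*(-3) = 3 + (8*(-¼) + W)*(-3) = 3 + (-2 + W)*(-3) = 3 + (6 - 3*W) = 9 - 3*W)
(I + s(43, 175)) + h(163, -161) = (-21719 + (43 + 175)) + (9 - 3*(-161)) = (-21719 + 218) + (9 + 483) = -21501 + 492 = -21009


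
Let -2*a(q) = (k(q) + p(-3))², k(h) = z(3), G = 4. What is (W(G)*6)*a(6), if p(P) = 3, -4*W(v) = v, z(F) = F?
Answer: 108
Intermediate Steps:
k(h) = 3
W(v) = -v/4
a(q) = -18 (a(q) = -(3 + 3)²/2 = -½*6² = -½*36 = -18)
(W(G)*6)*a(6) = (-¼*4*6)*(-18) = -1*6*(-18) = -6*(-18) = 108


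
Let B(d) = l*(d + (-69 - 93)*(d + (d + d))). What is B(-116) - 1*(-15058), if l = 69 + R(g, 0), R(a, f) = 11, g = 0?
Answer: 4515858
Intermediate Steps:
l = 80 (l = 69 + 11 = 80)
B(d) = -38800*d (B(d) = 80*(d + (-69 - 93)*(d + (d + d))) = 80*(d - 162*(d + 2*d)) = 80*(d - 486*d) = 80*(-485*d) = -38800*d)
B(-116) - 1*(-15058) = -38800*(-116) - 1*(-15058) = 4500800 + 15058 = 4515858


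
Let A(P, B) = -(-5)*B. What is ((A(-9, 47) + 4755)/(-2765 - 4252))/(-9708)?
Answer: 2495/34060518 ≈ 7.3252e-5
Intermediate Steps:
A(P, B) = 5*B
((A(-9, 47) + 4755)/(-2765 - 4252))/(-9708) = ((5*47 + 4755)/(-2765 - 4252))/(-9708) = ((235 + 4755)/(-7017))*(-1/9708) = (4990*(-1/7017))*(-1/9708) = -4990/7017*(-1/9708) = 2495/34060518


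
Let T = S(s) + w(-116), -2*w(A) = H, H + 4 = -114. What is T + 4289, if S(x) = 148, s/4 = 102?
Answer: 4496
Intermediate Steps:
H = -118 (H = -4 - 114 = -118)
w(A) = 59 (w(A) = -½*(-118) = 59)
s = 408 (s = 4*102 = 408)
T = 207 (T = 148 + 59 = 207)
T + 4289 = 207 + 4289 = 4496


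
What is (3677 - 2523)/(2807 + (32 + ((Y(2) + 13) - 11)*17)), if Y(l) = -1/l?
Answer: 2308/5729 ≈ 0.40286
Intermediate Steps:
(3677 - 2523)/(2807 + (32 + ((Y(2) + 13) - 11)*17)) = (3677 - 2523)/(2807 + (32 + ((-1/2 + 13) - 11)*17)) = 1154/(2807 + (32 + ((-1*1/2 + 13) - 11)*17)) = 1154/(2807 + (32 + ((-1/2 + 13) - 11)*17)) = 1154/(2807 + (32 + (25/2 - 11)*17)) = 1154/(2807 + (32 + (3/2)*17)) = 1154/(2807 + (32 + 51/2)) = 1154/(2807 + 115/2) = 1154/(5729/2) = 1154*(2/5729) = 2308/5729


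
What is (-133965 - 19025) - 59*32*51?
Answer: -249278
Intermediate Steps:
(-133965 - 19025) - 59*32*51 = -152990 - 1888*51 = -152990 - 96288 = -249278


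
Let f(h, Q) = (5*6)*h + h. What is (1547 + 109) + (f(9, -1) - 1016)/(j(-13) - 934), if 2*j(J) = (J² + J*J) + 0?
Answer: 1267577/765 ≈ 1657.0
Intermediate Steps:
j(J) = J² (j(J) = ((J² + J*J) + 0)/2 = ((J² + J²) + 0)/2 = (2*J² + 0)/2 = (2*J²)/2 = J²)
f(h, Q) = 31*h (f(h, Q) = 30*h + h = 31*h)
(1547 + 109) + (f(9, -1) - 1016)/(j(-13) - 934) = (1547 + 109) + (31*9 - 1016)/((-13)² - 934) = 1656 + (279 - 1016)/(169 - 934) = 1656 - 737/(-765) = 1656 - 737*(-1/765) = 1656 + 737/765 = 1267577/765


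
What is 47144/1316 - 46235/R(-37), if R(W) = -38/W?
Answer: -562370787/12502 ≈ -44982.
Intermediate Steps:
47144/1316 - 46235/R(-37) = 47144/1316 - 46235/((-38/(-37))) = 47144*(1/1316) - 46235/((-38*(-1/37))) = 11786/329 - 46235/38/37 = 11786/329 - 46235*37/38 = 11786/329 - 1710695/38 = -562370787/12502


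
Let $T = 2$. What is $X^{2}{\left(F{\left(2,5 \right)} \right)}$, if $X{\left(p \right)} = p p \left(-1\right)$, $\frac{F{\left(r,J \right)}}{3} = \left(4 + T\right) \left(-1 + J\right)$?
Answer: $26873856$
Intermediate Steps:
$F{\left(r,J \right)} = -18 + 18 J$ ($F{\left(r,J \right)} = 3 \left(4 + 2\right) \left(-1 + J\right) = 3 \cdot 6 \left(-1 + J\right) = 3 \left(-6 + 6 J\right) = -18 + 18 J$)
$X{\left(p \right)} = - p^{2}$ ($X{\left(p \right)} = p^{2} \left(-1\right) = - p^{2}$)
$X^{2}{\left(F{\left(2,5 \right)} \right)} = \left(- \left(-18 + 18 \cdot 5\right)^{2}\right)^{2} = \left(- \left(-18 + 90\right)^{2}\right)^{2} = \left(- 72^{2}\right)^{2} = \left(\left(-1\right) 5184\right)^{2} = \left(-5184\right)^{2} = 26873856$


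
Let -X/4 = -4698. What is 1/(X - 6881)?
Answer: 1/11911 ≈ 8.3956e-5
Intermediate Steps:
X = 18792 (X = -4*(-4698) = 18792)
1/(X - 6881) = 1/(18792 - 6881) = 1/11911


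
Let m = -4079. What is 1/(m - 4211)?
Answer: -1/8290 ≈ -0.00012063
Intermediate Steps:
1/(m - 4211) = 1/(-4079 - 4211) = 1/(-8290) = -1/8290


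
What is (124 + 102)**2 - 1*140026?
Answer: -88950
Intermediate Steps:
(124 + 102)**2 - 1*140026 = 226**2 - 140026 = 51076 - 140026 = -88950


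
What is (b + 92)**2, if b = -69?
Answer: 529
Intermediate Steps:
(b + 92)**2 = (-69 + 92)**2 = 23**2 = 529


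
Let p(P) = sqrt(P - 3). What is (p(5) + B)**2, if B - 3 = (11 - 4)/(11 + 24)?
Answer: 306/25 + 32*sqrt(2)/5 ≈ 21.291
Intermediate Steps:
B = 16/5 (B = 3 + (11 - 4)/(11 + 24) = 3 + 7/35 = 3 + 7*(1/35) = 3 + 1/5 = 16/5 ≈ 3.2000)
p(P) = sqrt(-3 + P)
(p(5) + B)**2 = (sqrt(-3 + 5) + 16/5)**2 = (sqrt(2) + 16/5)**2 = (16/5 + sqrt(2))**2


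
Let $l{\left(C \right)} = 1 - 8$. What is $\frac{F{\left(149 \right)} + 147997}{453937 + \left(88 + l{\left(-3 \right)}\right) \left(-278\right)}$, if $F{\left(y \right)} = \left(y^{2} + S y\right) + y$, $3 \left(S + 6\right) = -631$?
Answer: $\frac{414340}{1294257} \approx 0.32014$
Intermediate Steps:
$S = - \frac{649}{3}$ ($S = -6 + \frac{1}{3} \left(-631\right) = -6 - \frac{631}{3} = - \frac{649}{3} \approx -216.33$)
$l{\left(C \right)} = -7$
$F{\left(y \right)} = y^{2} - \frac{646 y}{3}$ ($F{\left(y \right)} = \left(y^{2} - \frac{649 y}{3}\right) + y = y^{2} - \frac{646 y}{3}$)
$\frac{F{\left(149 \right)} + 147997}{453937 + \left(88 + l{\left(-3 \right)}\right) \left(-278\right)} = \frac{\frac{1}{3} \cdot 149 \left(-646 + 3 \cdot 149\right) + 147997}{453937 + \left(88 - 7\right) \left(-278\right)} = \frac{\frac{1}{3} \cdot 149 \left(-646 + 447\right) + 147997}{453937 + 81 \left(-278\right)} = \frac{\frac{1}{3} \cdot 149 \left(-199\right) + 147997}{453937 - 22518} = \frac{- \frac{29651}{3} + 147997}{431419} = \frac{414340}{3} \cdot \frac{1}{431419} = \frac{414340}{1294257}$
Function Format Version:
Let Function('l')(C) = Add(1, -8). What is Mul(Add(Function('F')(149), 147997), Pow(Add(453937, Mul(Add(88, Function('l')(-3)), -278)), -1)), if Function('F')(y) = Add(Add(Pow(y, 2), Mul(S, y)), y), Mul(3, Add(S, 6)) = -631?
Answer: Rational(414340, 1294257) ≈ 0.32014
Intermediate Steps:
S = Rational(-649, 3) (S = Add(-6, Mul(Rational(1, 3), -631)) = Add(-6, Rational(-631, 3)) = Rational(-649, 3) ≈ -216.33)
Function('l')(C) = -7
Function('F')(y) = Add(Pow(y, 2), Mul(Rational(-646, 3), y)) (Function('F')(y) = Add(Add(Pow(y, 2), Mul(Rational(-649, 3), y)), y) = Add(Pow(y, 2), Mul(Rational(-646, 3), y)))
Mul(Add(Function('F')(149), 147997), Pow(Add(453937, Mul(Add(88, Function('l')(-3)), -278)), -1)) = Mul(Add(Mul(Rational(1, 3), 149, Add(-646, Mul(3, 149))), 147997), Pow(Add(453937, Mul(Add(88, -7), -278)), -1)) = Mul(Add(Mul(Rational(1, 3), 149, Add(-646, 447)), 147997), Pow(Add(453937, Mul(81, -278)), -1)) = Mul(Add(Mul(Rational(1, 3), 149, -199), 147997), Pow(Add(453937, -22518), -1)) = Mul(Add(Rational(-29651, 3), 147997), Pow(431419, -1)) = Mul(Rational(414340, 3), Rational(1, 431419)) = Rational(414340, 1294257)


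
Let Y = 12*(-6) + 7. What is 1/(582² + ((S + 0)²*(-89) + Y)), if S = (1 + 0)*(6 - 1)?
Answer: 1/336434 ≈ 2.9724e-6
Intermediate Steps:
S = 5 (S = 1*5 = 5)
Y = -65 (Y = -72 + 7 = -65)
1/(582² + ((S + 0)²*(-89) + Y)) = 1/(582² + ((5 + 0)²*(-89) - 65)) = 1/(338724 + (5²*(-89) - 65)) = 1/(338724 + (25*(-89) - 65)) = 1/(338724 + (-2225 - 65)) = 1/(338724 - 2290) = 1/336434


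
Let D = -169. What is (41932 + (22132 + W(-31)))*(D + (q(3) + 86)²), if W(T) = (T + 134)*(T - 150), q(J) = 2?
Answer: 344064075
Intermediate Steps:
W(T) = (-150 + T)*(134 + T) (W(T) = (134 + T)*(-150 + T) = (-150 + T)*(134 + T))
(41932 + (22132 + W(-31)))*(D + (q(3) + 86)²) = (41932 + (22132 + (-20100 + (-31)² - 16*(-31))))*(-169 + (2 + 86)²) = (41932 + (22132 + (-20100 + 961 + 496)))*(-169 + 88²) = (41932 + (22132 - 18643))*(-169 + 7744) = (41932 + 3489)*7575 = 45421*7575 = 344064075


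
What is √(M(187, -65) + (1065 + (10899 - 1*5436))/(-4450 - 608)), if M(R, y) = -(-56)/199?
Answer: 2*I*√7100482782/167757 ≈ 1.0046*I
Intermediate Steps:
M(R, y) = 56/199 (M(R, y) = -(-56)/199 = -1*(-56/199) = 56/199)
√(M(187, -65) + (1065 + (10899 - 1*5436))/(-4450 - 608)) = √(56/199 + (1065 + (10899 - 1*5436))/(-4450 - 608)) = √(56/199 + (1065 + (10899 - 5436))/(-5058)) = √(56/199 + (1065 + 5463)*(-1/5058)) = √(56/199 + 6528*(-1/5058)) = √(56/199 - 1088/843) = √(-169304/167757) = 2*I*√7100482782/167757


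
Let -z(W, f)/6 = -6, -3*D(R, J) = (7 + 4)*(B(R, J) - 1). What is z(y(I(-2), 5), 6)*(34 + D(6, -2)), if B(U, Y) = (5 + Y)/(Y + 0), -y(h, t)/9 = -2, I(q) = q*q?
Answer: 1554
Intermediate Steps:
I(q) = q**2
y(h, t) = 18 (y(h, t) = -9*(-2) = 18)
B(U, Y) = (5 + Y)/Y
D(R, J) = 11/3 - 11*(5 + J)/(3*J) (D(R, J) = -(7 + 4)*((5 + J)/J - 1)/3 = -11*(-1 + (5 + J)/J)/3 = -(-11 + 11*(5 + J)/J)/3 = 11/3 - 11*(5 + J)/(3*J))
z(W, f) = 36 (z(W, f) = -6*(-6) = 36)
z(y(I(-2), 5), 6)*(34 + D(6, -2)) = 36*(34 - 55/3/(-2)) = 36*(34 - 55/3*(-1/2)) = 36*(34 + 55/6) = 36*(259/6) = 1554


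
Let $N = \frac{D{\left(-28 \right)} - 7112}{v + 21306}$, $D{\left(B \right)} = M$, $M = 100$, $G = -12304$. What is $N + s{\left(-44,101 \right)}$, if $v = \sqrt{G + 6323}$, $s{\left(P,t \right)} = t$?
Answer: $\frac{45699715645}{453951617} + \frac{7012 i \sqrt{5981}}{453951617} \approx 100.67 + 0.0011946 i$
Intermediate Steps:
$D{\left(B \right)} = 100$
$v = i \sqrt{5981}$ ($v = \sqrt{-12304 + 6323} = \sqrt{-5981} = i \sqrt{5981} \approx 77.337 i$)
$N = - \frac{7012}{21306 + i \sqrt{5981}}$ ($N = \frac{100 - 7112}{i \sqrt{5981} + 21306} = - \frac{7012}{21306 + i \sqrt{5981}} \approx -0.3291 + 0.0011946 i$)
$N + s{\left(-44,101 \right)} = \left(- \frac{149397672}{453951617} + \frac{7012 i \sqrt{5981}}{453951617}\right) + 101 = \frac{45699715645}{453951617} + \frac{7012 i \sqrt{5981}}{453951617}$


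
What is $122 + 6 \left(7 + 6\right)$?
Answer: $200$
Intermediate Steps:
$122 + 6 \left(7 + 6\right) = 122 + 6 \cdot 13 = 122 + 78 = 200$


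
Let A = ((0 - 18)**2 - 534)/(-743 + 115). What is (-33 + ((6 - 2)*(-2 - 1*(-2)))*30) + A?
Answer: -10257/314 ≈ -32.666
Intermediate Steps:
A = 105/314 (A = ((-18)**2 - 534)/(-628) = (324 - 534)*(-1/628) = -210*(-1/628) = 105/314 ≈ 0.33439)
(-33 + ((6 - 2)*(-2 - 1*(-2)))*30) + A = (-33 + ((6 - 2)*(-2 - 1*(-2)))*30) + 105/314 = (-33 + (4*(-2 + 2))*30) + 105/314 = (-33 + (4*0)*30) + 105/314 = (-33 + 0*30) + 105/314 = (-33 + 0) + 105/314 = -33 + 105/314 = -10257/314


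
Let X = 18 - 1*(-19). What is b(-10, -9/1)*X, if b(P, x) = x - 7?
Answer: -592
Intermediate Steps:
b(P, x) = -7 + x
X = 37 (X = 18 + 19 = 37)
b(-10, -9/1)*X = (-7 - 9/1)*37 = (-7 - 9*1)*37 = (-7 - 9)*37 = -16*37 = -592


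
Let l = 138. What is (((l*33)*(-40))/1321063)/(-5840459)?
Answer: 7920/335461490779 ≈ 2.3609e-8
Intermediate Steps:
(((l*33)*(-40))/1321063)/(-5840459) = (((138*33)*(-40))/1321063)/(-5840459) = ((4554*(-40))*(1/1321063))*(-1/5840459) = -182160*1/1321063*(-1/5840459) = -182160/1321063*(-1/5840459) = 7920/335461490779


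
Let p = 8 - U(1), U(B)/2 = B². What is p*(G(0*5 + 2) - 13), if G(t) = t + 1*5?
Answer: -36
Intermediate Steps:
U(B) = 2*B²
G(t) = 5 + t (G(t) = t + 5 = 5 + t)
p = 6 (p = 8 - 2*1² = 8 - 2 = 6)
p*(G(0*5 + 2) - 13) = 6*((5 + (0*5 + 2)) - 13) = 6*((5 + (0 + 2)) - 13) = 6*((5 + 2) - 13) = 6*(7 - 13) = 6*(-6) = -36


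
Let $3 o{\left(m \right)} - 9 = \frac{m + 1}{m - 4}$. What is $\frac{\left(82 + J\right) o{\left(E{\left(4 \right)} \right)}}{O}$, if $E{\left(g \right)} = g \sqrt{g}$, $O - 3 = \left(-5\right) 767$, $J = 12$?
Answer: $- \frac{705}{7664} \approx -0.091989$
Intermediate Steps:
$O = -3832$ ($O = 3 - 3835 = -3832$)
$E{\left(g \right)} = g^{\frac{3}{2}}$
$o{\left(m \right)} = 3 + \frac{1 + m}{3 \left(-4 + m\right)}$ ($o{\left(m \right)} = 3 + \frac{\left(m + 1\right) \frac{1}{m - 4}}{3} = 3 + \frac{\left(1 + m\right) \frac{1}{-4 + m}}{3} = 3 + \frac{\frac{1}{-4 + m} \left(1 + m\right)}{3} = 3 + \frac{1 + m}{3 \left(-4 + m\right)}$)
$\frac{\left(82 + J\right) o{\left(E{\left(4 \right)} \right)}}{O} = \frac{\left(82 + 12\right) \frac{5 \left(-7 + 2 \cdot 4^{\frac{3}{2}}\right)}{3 \left(-4 + 4^{\frac{3}{2}}\right)}}{-3832} = 94 \frac{5 \left(-7 + 2 \cdot 8\right)}{3 \left(-4 + 8\right)} \left(- \frac{1}{3832}\right) = 94 \frac{5 \left(-7 + 16\right)}{3 \cdot 4} \left(- \frac{1}{3832}\right) = 94 \cdot \frac{5}{3} \cdot \frac{1}{4} \cdot 9 \left(- \frac{1}{3832}\right) = 94 \cdot \frac{15}{4} \left(- \frac{1}{3832}\right) = \frac{705}{2} \left(- \frac{1}{3832}\right) = - \frac{705}{7664}$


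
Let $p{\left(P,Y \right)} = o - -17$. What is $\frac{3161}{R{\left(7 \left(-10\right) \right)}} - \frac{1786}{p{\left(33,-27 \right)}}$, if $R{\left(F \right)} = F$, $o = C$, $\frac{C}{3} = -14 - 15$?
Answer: $- \frac{275}{14} \approx -19.643$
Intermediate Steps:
$C = -87$ ($C = 3 \left(-14 - 15\right) = 3 \left(-29\right) = -87$)
$o = -87$
$p{\left(P,Y \right)} = -70$ ($p{\left(P,Y \right)} = -87 - -17 = -87 + 17 = -70$)
$\frac{3161}{R{\left(7 \left(-10\right) \right)}} - \frac{1786}{p{\left(33,-27 \right)}} = \frac{3161}{7 \left(-10\right)} - \frac{1786}{-70} = \frac{3161}{-70} - - \frac{893}{35} = 3161 \left(- \frac{1}{70}\right) + \frac{893}{35} = - \frac{3161}{70} + \frac{893}{35} = - \frac{275}{14}$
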